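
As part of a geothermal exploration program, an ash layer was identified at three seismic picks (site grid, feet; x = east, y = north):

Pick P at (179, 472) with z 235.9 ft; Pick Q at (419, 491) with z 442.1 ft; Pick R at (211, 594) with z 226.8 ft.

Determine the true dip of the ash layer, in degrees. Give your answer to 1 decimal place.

Let the plane be z = a·x + b·y + c.
Pick Q−Pick P: 240a + 19b = 206.2;  Pick R−Pick P: 32a + 122b = −9.1.
Solving gives a = 0.88342, b = −0.30631.
Gradient magnitude |∇z| = √(a² + b²) = √(0.78042 + 0.09382) = 0.93501.
True dip = arctan(0.93501) = 43.1°, dipping toward WNW (azimuth ≈ 289°).

43.1°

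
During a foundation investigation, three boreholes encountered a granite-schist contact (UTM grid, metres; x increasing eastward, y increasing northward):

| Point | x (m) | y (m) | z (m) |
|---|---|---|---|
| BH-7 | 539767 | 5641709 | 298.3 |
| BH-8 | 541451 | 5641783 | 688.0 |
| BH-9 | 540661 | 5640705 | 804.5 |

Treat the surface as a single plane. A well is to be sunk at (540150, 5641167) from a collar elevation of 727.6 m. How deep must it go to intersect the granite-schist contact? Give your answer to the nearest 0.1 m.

Two edge vectors: BH-7→BH-8 = (1684, 74, 389.7), BH-7→BH-9 = (894, -1004, 506.2).
Normal n = (BH-7→BH-8) × (BH-7→BH-9) = (428717.6, -504049, -1756892).
So ∂z/∂x = −n_x/n_z = 0.244020463 and ∂z/∂y = −n_y/n_z = −0.286898113.
Intercept c from BH-7: 298.3 − 131714.19 + 1618595.67 = 1487179.77.
At (540150, 5641167): z_contact = 131807.65 − 1618440.17 + 1487179.77 = 547.26 m.
Depth below ground = 727.6 − 547.26 = 180.3 m.

180.3 m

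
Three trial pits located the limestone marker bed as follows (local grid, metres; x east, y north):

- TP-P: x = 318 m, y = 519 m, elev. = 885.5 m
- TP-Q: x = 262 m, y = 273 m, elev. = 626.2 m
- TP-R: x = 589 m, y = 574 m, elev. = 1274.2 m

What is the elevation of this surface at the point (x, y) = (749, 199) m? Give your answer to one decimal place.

Let the plane be z = a·x + b·y + c.
TP-Q−TP-P: −56a − 246b = −259.3;  TP-R−TP-P: 271a + 55b = 388.7.
Solving gives a = 1.27951, b = 0.76280.
Then c = 885.5 − a·318 − b·519 = 82.73.
At (749, 199): z = 958.4 + 151.8 + 82.73 = 1192.9 m.

1192.9 m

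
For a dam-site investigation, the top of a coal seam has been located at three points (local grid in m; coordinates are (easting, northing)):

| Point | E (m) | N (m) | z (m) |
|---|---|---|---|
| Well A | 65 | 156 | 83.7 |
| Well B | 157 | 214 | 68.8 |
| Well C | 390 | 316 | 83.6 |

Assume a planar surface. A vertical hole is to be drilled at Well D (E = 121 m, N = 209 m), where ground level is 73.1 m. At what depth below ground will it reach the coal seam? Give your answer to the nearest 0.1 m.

19.2 m

Let the plane be z = a·E + b·N + c.
Well B−Well A: 92a + 58b = −14.9;  Well C−Well A: 325a + 160b = −0.1.
Solving gives a = 0.57584, b = −1.17029.
Then c = 83.7 − a·65 − b·156 = 228.84.
At (121, 209): z_contact = 69.68 − 244.59 + 228.84 = 53.92 m.
Depth below ground = 73.1 − 53.92 = 19.2 m.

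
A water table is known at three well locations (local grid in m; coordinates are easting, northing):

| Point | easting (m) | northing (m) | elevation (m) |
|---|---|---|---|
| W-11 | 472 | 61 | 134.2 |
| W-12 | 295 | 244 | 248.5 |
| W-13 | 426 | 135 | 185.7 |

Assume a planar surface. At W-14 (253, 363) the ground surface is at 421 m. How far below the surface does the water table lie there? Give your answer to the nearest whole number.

83 m

Let the plane be z = a·easting + b·northing + c.
W-12−W-11: −177a + 183b = 114.3;  W-13−W-11: −46a + 74b = 51.5.
Solving gives a = 0.20647, b = 0.82429.
Then c = 134.2 − a·472 − b·61 = −13.54.
At (253, 363): z_contact = 52.2 + 299.2 − 13.54 = 337.9 m.
Depth below ground = 421 − 337.9 = 83 m.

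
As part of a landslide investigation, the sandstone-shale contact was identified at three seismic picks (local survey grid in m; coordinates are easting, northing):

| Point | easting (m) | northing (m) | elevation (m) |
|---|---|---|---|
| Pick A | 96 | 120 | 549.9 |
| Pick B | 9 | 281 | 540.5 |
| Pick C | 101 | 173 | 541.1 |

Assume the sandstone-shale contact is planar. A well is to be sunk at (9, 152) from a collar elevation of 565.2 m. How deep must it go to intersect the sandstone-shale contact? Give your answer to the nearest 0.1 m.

5.3 m

Two edge vectors: Pick A→Pick B = (-87, 161, -9.4), Pick A→Pick C = (5, 53, -8.8).
Normal n = (Pick A→Pick B) × (Pick A→Pick C) = (-918.6, -812.6, -5416).
So ∂z/∂easting = −n_x/n_z = −0.16961 and ∂z/∂northing = −n_y/n_z = −0.15004.
Intercept c from Pick A: 549.9 + 16.28 + 18.00 = 584.19.
At (9, 152): z_contact = −1.53 − 22.81 + 584.19 = 559.85 m.
Depth below ground = 565.2 − 559.85 = 5.3 m.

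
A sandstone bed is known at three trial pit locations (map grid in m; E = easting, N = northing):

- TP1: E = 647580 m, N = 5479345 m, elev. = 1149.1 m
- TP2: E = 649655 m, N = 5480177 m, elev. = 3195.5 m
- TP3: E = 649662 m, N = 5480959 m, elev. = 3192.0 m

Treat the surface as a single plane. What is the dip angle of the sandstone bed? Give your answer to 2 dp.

44.76°

Two edge vectors: TP1→TP2 = (2075, 832, 2046.4), TP1→TP3 = (2082, 1614, 2042.9).
Normal n = (TP1→TP2) × (TP1→TP3) = (-1603196.8, 21587.3, 1616826).
So ∂z/∂E = −n_x/n_z = 0.99157 and ∂z/∂N = −n_y/n_z = −0.01335.
Gradient magnitude |∇z| = √(a² + b²) = √(0.98321 + 0.00018) = 0.99166.
True dip = arctan(0.99166) = 44.76°, dipping toward W (azimuth ≈ 271°).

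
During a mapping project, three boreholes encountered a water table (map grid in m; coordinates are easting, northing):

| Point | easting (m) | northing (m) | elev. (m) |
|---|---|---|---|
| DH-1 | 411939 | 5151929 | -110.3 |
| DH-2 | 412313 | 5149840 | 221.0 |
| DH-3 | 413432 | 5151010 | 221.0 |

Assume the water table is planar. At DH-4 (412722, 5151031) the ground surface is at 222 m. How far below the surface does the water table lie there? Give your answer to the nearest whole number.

Let the plane be z = a·easting + b·northing + c.
DH-2−DH-1: 374a − 2089b = 331.3;  DH-3−DH-1: 1493a − 919b = 331.3.
Solving gives a = 0.13967464, b = −0.13358625.
Then c = -110.3 − a·411939 − b·5151929 = 630579.17.
At (412722, 5151031): z_contact = 57646.8 − 688106.9 + 630579.17 = 119.0 m.
Depth below ground = 222 − 119.0 = 103 m.

103 m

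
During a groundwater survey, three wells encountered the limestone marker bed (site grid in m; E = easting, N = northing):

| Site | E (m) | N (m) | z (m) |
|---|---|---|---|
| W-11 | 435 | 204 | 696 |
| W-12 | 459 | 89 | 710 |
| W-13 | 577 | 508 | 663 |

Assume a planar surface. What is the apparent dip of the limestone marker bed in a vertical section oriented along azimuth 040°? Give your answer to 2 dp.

Let the plane be z = a·E + b·N + c.
W-12−W-11: 24a − 115b = 14;  W-13−W-11: 142a + 304b = −33.
Solving gives a = 0.01951, b = −0.11767.
Unit vector along 040° is (sin 40°, cos 40°) = (0.6428, 0.7660).
Slope in that direction = a·(0.6428) + b·(0.7660) = −0.07760.
Apparent dip = arctan|0.07760| = 4.44° (true dip is 6.8°, so apparent ≤ true as expected).

4.44°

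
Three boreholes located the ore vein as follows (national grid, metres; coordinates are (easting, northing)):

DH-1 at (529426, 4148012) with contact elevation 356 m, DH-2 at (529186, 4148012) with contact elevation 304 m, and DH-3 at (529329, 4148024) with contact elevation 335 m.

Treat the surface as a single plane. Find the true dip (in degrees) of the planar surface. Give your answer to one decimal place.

Two edge vectors: DH-1→DH-2 = (-240, 0, -52), DH-1→DH-3 = (-97, 12, -21).
Normal n = (DH-1→DH-2) × (DH-1→DH-3) = (624, 4, -2880).
So ∂z/∂E = −n_x/n_z = 0.21667 and ∂z/∂N = −n_y/n_z = 0.00139.
Gradient magnitude |∇z| = √(a² + b²) = √(0.04694 + 0.00000) = 0.21667.
True dip = arctan(0.21667) = 12.2°, dipping toward W (azimuth ≈ 270°).

12.2°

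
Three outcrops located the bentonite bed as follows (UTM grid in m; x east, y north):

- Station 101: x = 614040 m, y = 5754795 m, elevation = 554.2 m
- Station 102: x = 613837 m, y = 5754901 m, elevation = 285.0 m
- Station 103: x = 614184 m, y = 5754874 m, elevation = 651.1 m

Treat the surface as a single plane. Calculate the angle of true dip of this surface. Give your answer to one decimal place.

Two edge vectors: Station 101→Station 102 = (-203, 106, -269.2), Station 101→Station 103 = (144, 79, 96.9).
Normal n = (Station 101→Station 102) × (Station 101→Station 103) = (31538.2, -19094.1, -31301).
So ∂z/∂x = −n_x/n_z = 1.00758 and ∂z/∂y = −n_y/n_z = −0.61002.
Gradient magnitude |∇z| = √(a² + b²) = √(1.01521 + 0.37212) = 1.17785.
True dip = arctan(1.17785) = 49.7°, dipping toward WNW (azimuth ≈ 301°).

49.7°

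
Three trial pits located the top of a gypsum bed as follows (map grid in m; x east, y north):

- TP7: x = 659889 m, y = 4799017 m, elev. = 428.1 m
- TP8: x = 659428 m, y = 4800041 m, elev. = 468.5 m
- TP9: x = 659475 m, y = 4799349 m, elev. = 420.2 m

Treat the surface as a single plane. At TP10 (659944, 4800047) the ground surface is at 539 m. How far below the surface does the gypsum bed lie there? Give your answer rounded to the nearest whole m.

Let the plane be z = a·x + b·y + c.
TP8−TP7: −461a + 1024b = 40.4;  TP9−TP7: −414a + 332b = −7.9.
Solving gives a = 0.07937863, b = 0.07518901.
Then c = 428.1 − a·659889 − b·4799017 = −412786.32.
At (659944, 4800047): z_contact = 52385.4 + 360910.8 − 412786.32 = 509.9 m.
Depth below ground = 539 − 509.9 = 29 m.

29 m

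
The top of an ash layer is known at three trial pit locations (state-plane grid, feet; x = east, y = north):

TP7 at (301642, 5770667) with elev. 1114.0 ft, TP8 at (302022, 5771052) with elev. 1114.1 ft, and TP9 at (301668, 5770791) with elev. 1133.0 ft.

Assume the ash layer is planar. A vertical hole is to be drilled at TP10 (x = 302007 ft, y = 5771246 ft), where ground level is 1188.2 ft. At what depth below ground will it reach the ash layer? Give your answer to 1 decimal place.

Let the plane be z = a·x + b·y + c.
TP8−TP7: 380a + 385b = 0.1;  TP9−TP7: 26a + 124b = 19.
Solving gives a = −0.196782538, b = 0.194486661.
Then c = 1114 − a·301642 − b·5770667 = −1061845.88.
At (302007, 5771246): z_contact = −59429.70 + 1122430.37 − 1061845.88 = 1154.78 ft.
Depth below ground = 1188.2 − 1154.78 = 33.4 ft.

33.4 ft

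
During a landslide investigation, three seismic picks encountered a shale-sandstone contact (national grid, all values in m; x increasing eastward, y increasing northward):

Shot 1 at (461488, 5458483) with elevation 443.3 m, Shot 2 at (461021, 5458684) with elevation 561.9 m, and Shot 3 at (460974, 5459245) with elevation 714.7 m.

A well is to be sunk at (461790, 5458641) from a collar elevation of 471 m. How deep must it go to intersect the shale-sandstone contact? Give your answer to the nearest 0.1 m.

29.4 m

Two edge vectors: Shot 1→Shot 2 = (-467, 201, 118.6), Shot 1→Shot 3 = (-514, 762, 271.4).
Normal n = (Shot 1→Shot 2) × (Shot 1→Shot 3) = (-35821.8, 65783.4, -252540).
So ∂z/∂x = −n_x/n_z = −0.141846044 and ∂z/∂y = −n_y/n_z = 0.260487052.
Intercept c from Shot 1: 443.3 + 65460.25 − 1421864.14 = −1355960.60.
At (461790, 5458641): z_contact = −65503.08 + 1421905.30 − 1355960.60 = 441.62 m.
Depth below ground = 471 − 441.62 = 29.4 m.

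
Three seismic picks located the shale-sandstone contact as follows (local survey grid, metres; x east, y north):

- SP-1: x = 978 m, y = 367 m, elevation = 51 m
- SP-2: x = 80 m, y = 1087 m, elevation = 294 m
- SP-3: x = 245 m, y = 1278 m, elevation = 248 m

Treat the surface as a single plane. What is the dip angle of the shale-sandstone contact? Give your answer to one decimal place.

Two edge vectors: SP-1→SP-2 = (-898, 720, 243), SP-1→SP-3 = (-733, 911, 197).
Normal n = (SP-1→SP-2) × (SP-1→SP-3) = (-79533, -1213, -290318).
So ∂z/∂x = −n_x/n_z = −0.27395 and ∂z/∂y = −n_y/n_z = −0.00418.
Gradient magnitude |∇z| = √(a² + b²) = √(0.07505 + 0.00002) = 0.27398.
True dip = arctan(0.27398) = 15.3°, dipping toward E (azimuth ≈ 089°).

15.3°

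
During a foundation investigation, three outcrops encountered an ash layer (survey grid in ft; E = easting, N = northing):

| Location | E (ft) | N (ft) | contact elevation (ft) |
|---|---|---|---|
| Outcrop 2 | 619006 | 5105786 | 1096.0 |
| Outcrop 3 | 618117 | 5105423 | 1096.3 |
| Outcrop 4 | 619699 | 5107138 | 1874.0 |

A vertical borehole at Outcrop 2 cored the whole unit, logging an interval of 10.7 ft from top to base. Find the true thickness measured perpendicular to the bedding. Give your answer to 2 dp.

Two edge vectors: Outcrop 2→Outcrop 3 = (-889, -363, 0.3), Outcrop 2→Outcrop 4 = (693, 1352, 778).
Normal n = (Outcrop 2→Outcrop 3) × (Outcrop 2→Outcrop 4) = (-282819.6, 691849.9, -950369).
So ∂z/∂E = −n_x/n_z = −0.29759 and ∂z/∂N = −n_y/n_z = 0.72798.
|∇z| = √(a²+b²) = 0.78646, so dip δ = arctan(0.78646) = 38.18°.
True thickness = vertical thickness × cos δ = 10.7 × cos 38.18° = 8.41 ft.

8.41 ft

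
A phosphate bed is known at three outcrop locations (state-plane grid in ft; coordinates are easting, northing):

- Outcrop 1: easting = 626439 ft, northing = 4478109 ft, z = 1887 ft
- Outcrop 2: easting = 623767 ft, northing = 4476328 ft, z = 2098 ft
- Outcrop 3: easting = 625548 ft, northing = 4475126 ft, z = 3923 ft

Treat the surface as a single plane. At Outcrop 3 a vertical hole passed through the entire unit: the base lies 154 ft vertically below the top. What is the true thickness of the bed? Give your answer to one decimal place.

Let the plane be z = a·easting + b·northing + c.
Outcrop 2−Outcrop 1: −2672a − 1781b = 211;  Outcrop 3−Outcrop 1: −891a − 2983b = 2036.
Solving gives a = 0.46943, b = −0.82275.
|∇z| = √(a²+b²) = 0.94725, so dip δ = arctan(0.94725) = 43.45°.
True thickness = vertical thickness × cos δ = 154 × cos 43.45° = 111.8 ft.

111.8 ft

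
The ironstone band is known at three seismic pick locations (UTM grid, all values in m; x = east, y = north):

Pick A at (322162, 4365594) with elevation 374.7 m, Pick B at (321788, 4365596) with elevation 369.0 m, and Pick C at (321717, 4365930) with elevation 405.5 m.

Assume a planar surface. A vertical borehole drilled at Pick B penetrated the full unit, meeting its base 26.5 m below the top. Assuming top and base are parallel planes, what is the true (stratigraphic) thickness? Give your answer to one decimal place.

Two edge vectors: Pick A→Pick B = (-374, 2, -5.7), Pick A→Pick C = (-445, 336, 30.8).
Normal n = (Pick A→Pick B) × (Pick A→Pick C) = (1976.8, 14055.7, -124774).
So ∂z/∂x = −n_x/n_z = 0.01584 and ∂z/∂y = −n_y/n_z = 0.11265.
|∇z| = √(a²+b²) = 0.11376, so dip δ = arctan(0.11376) = 6.49°.
True thickness = vertical thickness × cos δ = 26.5 × cos 6.49° = 26.3 m.

26.3 m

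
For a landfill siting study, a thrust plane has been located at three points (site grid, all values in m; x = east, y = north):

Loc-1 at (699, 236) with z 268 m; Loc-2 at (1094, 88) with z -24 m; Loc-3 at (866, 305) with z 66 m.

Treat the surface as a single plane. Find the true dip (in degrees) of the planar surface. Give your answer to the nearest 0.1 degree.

Let the plane be z = a·x + b·y + c.
Loc-2−Loc-1: 395a − 148b = −292;  Loc-3−Loc-1: 167a + 69b = −202.
Solving gives a = −0.96292, b = −0.59699.
Gradient magnitude |∇z| = √(a² + b²) = √(0.92722 + 0.35639) = 1.13297.
True dip = arctan(1.13297) = 48.6°, dipping toward ENE (azimuth ≈ 058°).

48.6°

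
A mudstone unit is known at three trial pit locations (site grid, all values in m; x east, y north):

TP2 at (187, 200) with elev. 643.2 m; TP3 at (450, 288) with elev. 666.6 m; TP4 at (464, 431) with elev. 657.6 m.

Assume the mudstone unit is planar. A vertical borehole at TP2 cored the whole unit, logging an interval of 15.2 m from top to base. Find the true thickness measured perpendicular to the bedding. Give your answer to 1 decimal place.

15.1 m

Two edge vectors: TP2→TP3 = (263, 88, 23.4), TP2→TP4 = (277, 231, 14.4).
Normal n = (TP2→TP3) × (TP2→TP4) = (-4138.2, 2694.6, 36377).
So ∂z/∂x = −n_x/n_z = 0.11376 and ∂z/∂y = −n_y/n_z = −0.07407.
|∇z| = √(a²+b²) = 0.13575, so dip δ = arctan(0.13575) = 7.73°.
True thickness = vertical thickness × cos δ = 15.2 × cos 7.73° = 15.1 m.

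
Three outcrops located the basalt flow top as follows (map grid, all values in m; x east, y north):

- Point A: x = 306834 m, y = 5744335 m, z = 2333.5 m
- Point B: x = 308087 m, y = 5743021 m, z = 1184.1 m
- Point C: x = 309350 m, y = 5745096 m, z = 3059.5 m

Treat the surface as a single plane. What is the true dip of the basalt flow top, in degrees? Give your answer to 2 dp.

41.75°

Two edge vectors: Point A→Point B = (1253, -1314, -1149.4), Point A→Point C = (2516, 761, 726).
Normal n = (Point A→Point B) × (Point A→Point C) = (-79270.6, -3801568.4, 4259557).
So ∂z/∂x = −n_x/n_z = 0.01861 and ∂z/∂y = −n_y/n_z = 0.89248.
Gradient magnitude |∇z| = √(a² + b²) = √(0.00035 + 0.79652) = 0.89267.
True dip = arctan(0.89267) = 41.75°, dipping toward S (azimuth ≈ 181°).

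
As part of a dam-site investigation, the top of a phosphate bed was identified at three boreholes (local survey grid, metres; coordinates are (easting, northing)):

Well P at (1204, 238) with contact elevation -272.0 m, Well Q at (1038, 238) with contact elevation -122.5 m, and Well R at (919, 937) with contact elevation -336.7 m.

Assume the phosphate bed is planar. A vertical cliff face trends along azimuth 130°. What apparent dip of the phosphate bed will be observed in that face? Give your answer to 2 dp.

Let the plane be z = a·E + b·N + c.
Well Q−Well P: −166a + 0b = 149.5;  Well R−Well P: −285a + 699b = −64.7.
Solving gives a = −0.90060, b = −0.45976.
Unit vector along 130° is (sin 130°, cos 130°) = (0.7660, -0.6428).
Slope in that direction = a·(0.7660) + b·(-0.6428) = −0.39437.
Apparent dip = arctan|0.39437| = 21.52° (true dip is 45.3°, so apparent ≤ true as expected).

21.52°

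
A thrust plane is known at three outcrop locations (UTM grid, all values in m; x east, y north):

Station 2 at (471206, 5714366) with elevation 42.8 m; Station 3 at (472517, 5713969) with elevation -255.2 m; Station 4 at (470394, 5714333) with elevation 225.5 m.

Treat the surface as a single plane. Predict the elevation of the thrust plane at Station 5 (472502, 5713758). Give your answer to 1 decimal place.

-253.2 m

Two edge vectors: Station 2→Station 3 = (1311, -397, -298), Station 2→Station 4 = (-812, -33, 182.7).
Normal n = (Station 2→Station 3) × (Station 2→Station 4) = (-82365.9, 2456.3, -365627).
So ∂z/∂x = −n_x/n_z = −0.225273024 and ∂z/∂y = −n_y/n_z = 0.006718049.
Intercept c from Station 2: 42.8 + 106150.00 − 38389.39 = 67803.41.
At (472502, 5713758): z = −106442.0 + 38385.3 + 67803.41 = -253.2 m.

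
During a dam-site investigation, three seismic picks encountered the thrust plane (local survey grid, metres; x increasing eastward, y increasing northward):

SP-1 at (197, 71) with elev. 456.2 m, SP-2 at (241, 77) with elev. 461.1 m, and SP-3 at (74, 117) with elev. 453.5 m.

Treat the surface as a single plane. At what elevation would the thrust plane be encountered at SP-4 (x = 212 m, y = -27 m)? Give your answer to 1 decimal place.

440.3 m

Two edge vectors: SP-1→SP-2 = (44, 6, 4.9), SP-1→SP-3 = (-123, 46, -2.7).
Normal n = (SP-1→SP-2) × (SP-1→SP-3) = (-241.6, -483.9, 2762).
So ∂z/∂x = −n_x/n_z = 0.08747 and ∂z/∂y = −n_y/n_z = 0.17520.
Intercept c from SP-1: 456.2 − 17.23 − 12.44 = 426.53.
At (212, -27): z = 18.5 − 4.7 + 426.53 = 440.3 m.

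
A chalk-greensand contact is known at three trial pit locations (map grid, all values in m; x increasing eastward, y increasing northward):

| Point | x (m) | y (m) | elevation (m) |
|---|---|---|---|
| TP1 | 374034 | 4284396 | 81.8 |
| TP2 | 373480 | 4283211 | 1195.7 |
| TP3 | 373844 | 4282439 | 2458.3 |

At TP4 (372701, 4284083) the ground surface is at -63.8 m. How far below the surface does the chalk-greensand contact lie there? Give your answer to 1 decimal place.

Let the plane be z = a·x + b·y + c.
TP2−TP1: −554a − 1185b = 1113.9;  TP3−TP1: −190a − 1957b = 2376.5.
Solving gives a = 0.740662935, b = −1.286267735.
Then c = 81.8 − a·374034 − b·4284396 = 5233929.02.
At (372701, 4284083): z_contact = 276045.82 − 5510477.74 + 5233929.02 = -502.90 m.
Depth below ground = -63.8 − (-502.90) = 439.1 m.

439.1 m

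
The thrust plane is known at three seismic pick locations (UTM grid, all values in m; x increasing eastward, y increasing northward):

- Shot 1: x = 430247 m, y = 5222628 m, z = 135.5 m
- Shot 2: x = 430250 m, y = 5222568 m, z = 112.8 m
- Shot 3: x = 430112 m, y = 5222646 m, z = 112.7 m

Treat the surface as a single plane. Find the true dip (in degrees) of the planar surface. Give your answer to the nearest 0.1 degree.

Two edge vectors: Shot 1→Shot 2 = (3, -60, -22.7), Shot 1→Shot 3 = (-135, 18, -22.8).
Normal n = (Shot 1→Shot 2) × (Shot 1→Shot 3) = (1776.6, 3132.9, -8046).
So ∂z/∂x = −n_x/n_z = 0.22081 and ∂z/∂y = −n_y/n_z = 0.38937.
Gradient magnitude |∇z| = √(a² + b²) = √(0.04876 + 0.15161) = 0.44762.
True dip = arctan(0.44762) = 24.1°, dipping toward SSW (azimuth ≈ 210°).

24.1°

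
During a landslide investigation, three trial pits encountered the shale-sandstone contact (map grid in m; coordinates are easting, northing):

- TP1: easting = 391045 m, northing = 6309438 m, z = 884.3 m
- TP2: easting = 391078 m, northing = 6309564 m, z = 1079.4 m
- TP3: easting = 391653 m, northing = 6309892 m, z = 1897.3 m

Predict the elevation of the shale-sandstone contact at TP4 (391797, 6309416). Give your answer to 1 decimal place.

1330.6 m

Two edge vectors: TP1→TP2 = (33, 126, 195.1), TP1→TP3 = (608, 454, 1013).
Normal n = (TP1→TP2) × (TP1→TP3) = (39062.6, 85191.8, -61626).
So ∂z/∂easting = −n_x/n_z = 0.633865576 and ∂z/∂northing = −n_y/n_z = 1.382400286.
Intercept c from TP1: 884.3 − 247869.96 − 8722168.89 = −8969154.56.
At (391797, 6309416): z = 248346.6 + 8722138.5 − 8969154.56 = 1330.6 m.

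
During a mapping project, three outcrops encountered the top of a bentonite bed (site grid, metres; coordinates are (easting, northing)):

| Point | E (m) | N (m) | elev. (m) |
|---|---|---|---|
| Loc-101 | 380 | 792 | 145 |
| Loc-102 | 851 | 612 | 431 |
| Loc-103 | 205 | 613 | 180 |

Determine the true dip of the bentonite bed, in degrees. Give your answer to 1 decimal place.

Two edge vectors: Loc-101→Loc-102 = (471, -180, 286), Loc-101→Loc-103 = (-175, -179, 35).
Normal n = (Loc-101→Loc-102) × (Loc-101→Loc-103) = (44894, -66535, -115809).
So ∂z/∂E = −n_x/n_z = 0.38766 and ∂z/∂N = −n_y/n_z = −0.57452.
Gradient magnitude |∇z| = √(a² + b²) = √(0.15028 + 0.33008) = 0.69308.
True dip = arctan(0.69308) = 34.7°, dipping toward NW (azimuth ≈ 326°).

34.7°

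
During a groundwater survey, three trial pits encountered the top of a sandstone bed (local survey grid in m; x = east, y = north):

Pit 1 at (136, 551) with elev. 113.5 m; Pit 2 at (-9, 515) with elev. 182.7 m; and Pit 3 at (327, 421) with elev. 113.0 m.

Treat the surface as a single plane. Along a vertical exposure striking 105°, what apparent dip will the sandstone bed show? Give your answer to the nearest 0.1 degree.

Two edge vectors: Pit 1→Pit 2 = (-145, -36, 69.2), Pit 1→Pit 3 = (191, -130, -0.5).
Normal n = (Pit 1→Pit 2) × (Pit 1→Pit 3) = (9014, 13144.7, 25726).
So ∂z/∂x = −n_x/n_z = −0.35038 and ∂z/∂y = −n_y/n_z = −0.51095.
Unit vector along 105° is (sin 105°, cos 105°) = (0.9659, -0.2588).
Slope in that direction = a·(0.9659) + b·(-0.2588) = −0.20620.
Apparent dip = arctan|0.20620| = 11.7° (true dip is 31.8°, so apparent ≤ true as expected).

11.7°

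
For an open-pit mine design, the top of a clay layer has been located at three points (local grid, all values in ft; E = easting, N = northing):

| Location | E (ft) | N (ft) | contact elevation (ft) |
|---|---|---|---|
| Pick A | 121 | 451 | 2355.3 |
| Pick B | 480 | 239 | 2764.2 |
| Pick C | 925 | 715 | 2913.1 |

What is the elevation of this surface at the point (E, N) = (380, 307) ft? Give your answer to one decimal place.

2646.0 ft

Let the plane be z = a·E + b·N + c.
Pick B−Pick A: 359a − 212b = 408.9;  Pick C−Pick A: 804a + 264b = 557.8.
Solving gives a = 0.85288, b = −0.48452.
Then c = 2355.3 − a·121 − b·451 = 2470.62.
At (380, 307): z = 324.1 − 148.7 + 2470.62 = 2646.0 ft.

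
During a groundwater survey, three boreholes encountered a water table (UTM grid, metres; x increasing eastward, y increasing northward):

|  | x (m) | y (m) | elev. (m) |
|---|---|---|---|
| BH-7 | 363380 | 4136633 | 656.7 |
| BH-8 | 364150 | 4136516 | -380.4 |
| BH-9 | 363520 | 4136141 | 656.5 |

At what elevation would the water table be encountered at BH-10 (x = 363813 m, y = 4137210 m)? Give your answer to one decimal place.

Two edge vectors: BH-7→BH-8 = (770, -117, -1037.1), BH-7→BH-9 = (140, -492, -0.2).
Normal n = (BH-7→BH-8) × (BH-7→BH-9) = (-510229.8, -145040, -362460).
So ∂z/∂x = −n_x/n_z = −1.407685814 and ∂z/∂y = −n_y/n_z = −0.400154500.
Intercept c from BH-7: 656.7 + 511524.87 + 1655292.31 = 2167473.88.
At (363813, 4137210): z = −512134.4 − 1655523.2 + 2167473.88 = -183.7 m.

-183.7 m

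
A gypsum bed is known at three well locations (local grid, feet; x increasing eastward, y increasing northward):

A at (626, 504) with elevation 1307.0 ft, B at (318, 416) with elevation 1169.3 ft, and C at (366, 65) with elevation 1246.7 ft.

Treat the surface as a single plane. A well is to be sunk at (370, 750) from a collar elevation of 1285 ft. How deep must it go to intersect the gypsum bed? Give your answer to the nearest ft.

Let the plane be z = a·x + b·y + c.
B−A: −308a − 88b = −137.7;  C−A: −260a − 439b = −60.3.
Solving gives a = 0.49090, b = −0.15338.
Then c = 1307 − a·626 − b·504 = 1077.00.
At (370, 750): z_contact = 181.6 − 115.0 + 1077.00 = 1143.6 ft.
Depth below ground = 1285 − 1143.6 = 141 ft.

141 ft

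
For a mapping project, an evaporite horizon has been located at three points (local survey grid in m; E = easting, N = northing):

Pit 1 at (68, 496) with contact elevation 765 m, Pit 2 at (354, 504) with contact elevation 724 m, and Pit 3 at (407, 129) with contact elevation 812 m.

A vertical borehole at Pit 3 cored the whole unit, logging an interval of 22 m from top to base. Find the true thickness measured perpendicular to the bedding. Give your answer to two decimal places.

21.14 m

Let the plane be z = a·E + b·N + c.
Pit 2−Pit 1: 286a + 8b = −41;  Pit 3−Pit 1: 339a − 367b = 47.
Solving gives a = −0.13625, b = −0.25392.
|∇z| = √(a²+b²) = 0.28817, so dip δ = arctan(0.28817) = 16.08°.
True thickness = vertical thickness × cos δ = 22 × cos 16.08° = 21.14 m.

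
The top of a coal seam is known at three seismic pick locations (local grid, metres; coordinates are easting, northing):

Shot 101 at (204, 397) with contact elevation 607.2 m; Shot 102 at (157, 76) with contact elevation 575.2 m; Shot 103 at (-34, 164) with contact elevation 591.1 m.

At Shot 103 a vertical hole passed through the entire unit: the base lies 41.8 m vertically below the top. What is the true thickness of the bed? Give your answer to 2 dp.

Let the plane be z = a·easting + b·northing + c.
Shot 102−Shot 101: −47a − 321b = −32;  Shot 103−Shot 101: −238a − 233b = −16.1.
Solving gives a = −0.03496, b = 0.10481.
|∇z| = √(a²+b²) = 0.11048, so dip δ = arctan(0.11048) = 6.30°.
True thickness = vertical thickness × cos δ = 41.8 × cos 6.30° = 41.55 m.

41.55 m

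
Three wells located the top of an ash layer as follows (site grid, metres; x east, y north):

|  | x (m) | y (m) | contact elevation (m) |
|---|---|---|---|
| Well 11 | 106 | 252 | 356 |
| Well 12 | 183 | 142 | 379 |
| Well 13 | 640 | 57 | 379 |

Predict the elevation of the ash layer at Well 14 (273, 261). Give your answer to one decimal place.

Two edge vectors: Well 11→Well 12 = (77, -110, 23), Well 11→Well 13 = (534, -195, 23).
Normal n = (Well 11→Well 12) × (Well 11→Well 13) = (1955, 10511, 43725).
So ∂z/∂x = −n_x/n_z = −0.04471 and ∂z/∂y = −n_y/n_z = −0.24039.
Intercept c from Well 11: 356 + 4.74 + 60.58 = 421.32.
At (273, 261): z = −12.2 − 62.7 + 421.32 = 346.4 m.

346.4 m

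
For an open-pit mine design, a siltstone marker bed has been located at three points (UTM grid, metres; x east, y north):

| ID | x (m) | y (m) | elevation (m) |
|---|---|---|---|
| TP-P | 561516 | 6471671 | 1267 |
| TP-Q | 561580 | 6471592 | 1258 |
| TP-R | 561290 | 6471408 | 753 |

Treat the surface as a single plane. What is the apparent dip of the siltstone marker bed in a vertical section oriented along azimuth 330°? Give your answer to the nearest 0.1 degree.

Two edge vectors: TP-P→TP-Q = (64, -79, -9), TP-P→TP-R = (-226, -263, -514).
Normal n = (TP-P→TP-Q) × (TP-P→TP-R) = (38239, 34930, -34686).
So ∂z/∂x = −n_x/n_z = 1.10243 and ∂z/∂y = −n_y/n_z = 1.00703.
Unit vector along 330° is (sin 330°, cos 330°) = (-0.5000, 0.8660).
Slope in that direction = a·(-0.5000) + b·(0.8660) = 0.32090.
Apparent dip = arctan|0.32090| = 17.8° (true dip is 56.2°, so apparent ≤ true as expected).

17.8°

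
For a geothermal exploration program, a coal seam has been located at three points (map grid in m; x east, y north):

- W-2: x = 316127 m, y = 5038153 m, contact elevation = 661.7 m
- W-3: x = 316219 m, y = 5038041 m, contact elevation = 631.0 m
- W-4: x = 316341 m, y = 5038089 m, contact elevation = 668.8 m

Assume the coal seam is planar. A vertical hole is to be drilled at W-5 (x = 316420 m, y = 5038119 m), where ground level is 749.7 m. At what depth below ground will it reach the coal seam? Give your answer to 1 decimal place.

Two edge vectors: W-2→W-3 = (92, -112, -30.7), W-2→W-4 = (214, -64, 7.1).
Normal n = (W-2→W-3) × (W-2→W-4) = (-2760, -7223, 18080).
So ∂z/∂x = −n_x/n_z = 0.152654867 and ∂z/∂y = −n_y/n_z = 0.399502212.
Intercept c from W-2: 661.7 − 48258.33 − 2012753.27 = −2060349.90.
At (316420, 5038119): z_contact = 48303.05 + 2012739.69 − 2060349.90 = 692.84 m.
Depth below ground = 749.7 − 692.84 = 56.9 m.

56.9 m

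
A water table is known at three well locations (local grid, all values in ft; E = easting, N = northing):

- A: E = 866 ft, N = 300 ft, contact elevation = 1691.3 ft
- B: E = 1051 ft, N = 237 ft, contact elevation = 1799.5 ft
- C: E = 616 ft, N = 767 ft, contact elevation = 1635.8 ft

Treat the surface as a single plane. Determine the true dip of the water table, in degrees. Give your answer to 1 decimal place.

Let the plane be z = a·E + b·N + c.
B−A: 185a − 63b = 108.2;  C−A: −250a + 467b = −55.5.
Solving gives a = 0.66576, b = 0.23756.
Gradient magnitude |∇z| = √(a² + b²) = √(0.44324 + 0.05644) = 0.70688.
True dip = arctan(0.70688) = 35.3°, dipping toward WSW (azimuth ≈ 250°).

35.3°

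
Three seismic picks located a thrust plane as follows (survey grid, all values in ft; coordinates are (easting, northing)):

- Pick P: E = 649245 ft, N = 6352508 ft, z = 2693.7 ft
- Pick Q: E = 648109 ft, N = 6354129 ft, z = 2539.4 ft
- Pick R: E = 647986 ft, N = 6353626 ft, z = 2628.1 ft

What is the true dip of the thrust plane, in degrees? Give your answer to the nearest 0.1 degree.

10.1°

Two edge vectors: Pick P→Pick Q = (-1136, 1621, -154.3), Pick P→Pick R = (-1259, 1118, -65.6).
Normal n = (Pick P→Pick Q) × (Pick P→Pick R) = (66169.8, 119742.1, 770791).
So ∂z/∂E = −n_x/n_z = −0.08585 and ∂z/∂N = −n_y/n_z = −0.15535.
Gradient magnitude |∇z| = √(a² + b²) = √(0.00737 + 0.02413) = 0.17749.
True dip = arctan(0.17749) = 10.1°, dipping toward NNE (azimuth ≈ 029°).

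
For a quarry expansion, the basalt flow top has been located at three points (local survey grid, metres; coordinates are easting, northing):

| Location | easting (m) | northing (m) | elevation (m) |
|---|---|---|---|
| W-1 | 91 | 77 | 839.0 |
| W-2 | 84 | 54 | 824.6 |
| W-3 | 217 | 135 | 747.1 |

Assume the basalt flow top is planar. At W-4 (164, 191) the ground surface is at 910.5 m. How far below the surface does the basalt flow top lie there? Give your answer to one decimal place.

Let the plane be z = a·easting + b·northing + c.
W-2−W-1: −7a − 23b = −14.4;  W-3−W-1: 126a + 58b = −91.9.
Solving gives a = −1.18335, b = 0.98624.
Then c = 839 − a·91 − b·77 = 870.74.
At (164, 191): z_contact = −194.07 + 188.37 + 870.74 = 865.05 m.
Depth below ground = 910.5 − 865.05 = 45.5 m.

45.5 m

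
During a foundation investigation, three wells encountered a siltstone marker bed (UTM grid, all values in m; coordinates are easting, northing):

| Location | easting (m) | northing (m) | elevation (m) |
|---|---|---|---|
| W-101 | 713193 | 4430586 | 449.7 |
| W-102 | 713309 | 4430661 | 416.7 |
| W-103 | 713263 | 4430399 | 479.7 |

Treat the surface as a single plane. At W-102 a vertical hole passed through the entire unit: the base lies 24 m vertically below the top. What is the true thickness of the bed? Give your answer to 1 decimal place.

23.2 m

Let the plane be z = a·easting + b·northing + c.
W-102−W-101: 116a + 75b = −33;  W-103−W-101: 70a − 187b = 30.
Solving gives a = −0.14553, b = −0.21491.
|∇z| = √(a²+b²) = 0.25955, so dip δ = arctan(0.25955) = 14.55°.
True thickness = vertical thickness × cos δ = 24 × cos 14.55° = 23.2 m.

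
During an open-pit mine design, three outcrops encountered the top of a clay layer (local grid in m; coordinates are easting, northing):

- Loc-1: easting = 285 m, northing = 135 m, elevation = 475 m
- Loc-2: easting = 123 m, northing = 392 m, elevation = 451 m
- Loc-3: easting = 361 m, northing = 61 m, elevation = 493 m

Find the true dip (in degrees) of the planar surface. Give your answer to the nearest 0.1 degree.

22.0°

Two edge vectors: Loc-1→Loc-2 = (-162, 257, -24), Loc-1→Loc-3 = (76, -74, 18).
Normal n = (Loc-1→Loc-2) × (Loc-1→Loc-3) = (2850, 1092, -7544).
So ∂z/∂easting = −n_x/n_z = 0.37778 and ∂z/∂northing = −n_y/n_z = 0.14475.
Gradient magnitude |∇z| = √(a² + b²) = √(0.14272 + 0.02095) = 0.40457.
True dip = arctan(0.40457) = 22.0°, dipping toward WSW (azimuth ≈ 249°).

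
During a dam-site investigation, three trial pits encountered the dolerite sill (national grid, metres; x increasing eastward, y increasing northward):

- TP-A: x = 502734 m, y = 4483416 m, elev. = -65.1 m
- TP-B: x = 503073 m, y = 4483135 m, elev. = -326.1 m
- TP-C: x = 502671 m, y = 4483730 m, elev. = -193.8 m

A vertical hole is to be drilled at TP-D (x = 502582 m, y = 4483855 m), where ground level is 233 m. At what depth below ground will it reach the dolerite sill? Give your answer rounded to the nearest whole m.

393 m

Two edge vectors: TP-A→TP-B = (339, -281, -261), TP-A→TP-C = (-63, 314, -128.7).
Normal n = (TP-A→TP-B) × (TP-A→TP-C) = (118118.7, 60072.3, 88743).
So ∂z/∂x = −n_x/n_z = −1.33101991 and ∂z/∂y = −n_y/n_z = −0.67692438.
Intercept c from TP-A: -65.1 + 669148.96 + 3034933.58 = 3704017.45.
At (502582, 4483855): z_contact = −668946.6 − 3035230.8 + 3704017.45 = -160.0 m.
Depth below ground = 233 − (-160.0) = 393 m.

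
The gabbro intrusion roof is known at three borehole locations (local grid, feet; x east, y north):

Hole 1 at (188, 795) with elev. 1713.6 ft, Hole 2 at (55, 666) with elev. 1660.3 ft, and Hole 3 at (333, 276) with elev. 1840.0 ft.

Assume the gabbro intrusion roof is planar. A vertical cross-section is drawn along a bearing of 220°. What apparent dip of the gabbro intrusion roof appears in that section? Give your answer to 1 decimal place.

Two edge vectors: Hole 1→Hole 2 = (-133, -129, -53.3), Hole 1→Hole 3 = (145, -519, 126.4).
Normal n = (Hole 1→Hole 2) × (Hole 1→Hole 3) = (-43968.3, 9082.7, 87732).
So ∂z/∂x = −n_x/n_z = 0.50117 and ∂z/∂y = −n_y/n_z = −0.10353.
Unit vector along 220° is (sin 220°, cos 220°) = (-0.6428, -0.7660).
Slope in that direction = a·(-0.6428) + b·(-0.7660) = −0.24284.
Apparent dip = arctan|0.24284| = 13.6° (true dip is 27.1°, so apparent ≤ true as expected).

13.6°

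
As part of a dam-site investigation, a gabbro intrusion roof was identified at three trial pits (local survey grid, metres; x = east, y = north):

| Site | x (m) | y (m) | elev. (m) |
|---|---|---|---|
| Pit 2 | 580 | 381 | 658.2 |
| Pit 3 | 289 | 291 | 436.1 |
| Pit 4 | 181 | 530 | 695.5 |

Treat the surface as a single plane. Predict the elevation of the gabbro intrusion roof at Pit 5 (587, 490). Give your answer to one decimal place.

Two edge vectors: Pit 2→Pit 3 = (-291, -90, -222.1), Pit 2→Pit 4 = (-399, 149, 37.3).
Normal n = (Pit 2→Pit 3) × (Pit 2→Pit 4) = (29735.9, 99472.2, -79269).
So ∂z/∂x = −n_x/n_z = 0.37513 and ∂z/∂y = −n_y/n_z = 1.25487.
Intercept c from Pit 2: 658.2 − 217.57 − 478.11 = −37.48.
At (587, 490): z = 220.2 + 614.9 − 37.48 = 797.6 m.

797.6 m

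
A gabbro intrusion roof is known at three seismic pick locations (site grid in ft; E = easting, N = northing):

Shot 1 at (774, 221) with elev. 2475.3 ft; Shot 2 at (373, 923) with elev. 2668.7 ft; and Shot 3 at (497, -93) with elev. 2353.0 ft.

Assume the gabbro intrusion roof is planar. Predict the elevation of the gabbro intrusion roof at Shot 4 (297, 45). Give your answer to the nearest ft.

Two edge vectors: Shot 1→Shot 2 = (-401, 702, 193.4), Shot 1→Shot 3 = (-277, -314, -122.3).
Normal n = (Shot 1→Shot 2) × (Shot 1→Shot 3) = (-25127, -102614.1, 320368).
So ∂z/∂E = −n_x/n_z = 0.07843 and ∂z/∂N = −n_y/n_z = 0.32030.
Intercept c from Shot 1: 2475.3 − 60.71 − 70.79 = 2343.81.
At (297, 45): z = 23.3 + 14.4 + 2343.81 = 2381.5 ft.

2382 ft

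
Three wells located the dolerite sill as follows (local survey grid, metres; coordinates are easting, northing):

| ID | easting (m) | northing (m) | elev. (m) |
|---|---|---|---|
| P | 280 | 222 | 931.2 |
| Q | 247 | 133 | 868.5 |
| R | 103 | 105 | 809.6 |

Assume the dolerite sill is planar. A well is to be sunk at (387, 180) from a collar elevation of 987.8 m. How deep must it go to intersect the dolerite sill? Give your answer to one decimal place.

50.3 m

Let the plane be z = a·easting + b·northing + c.
Q−P: −33a − 89b = −62.7;  R−P: −177a − 117b = −121.6.
Solving gives a = 0.29318, b = 0.59579.
Then c = 931.2 − a·280 − b·222 = 716.84.
At (387, 180): z_contact = 113.46 + 107.24 + 716.84 = 937.55 m.
Depth below ground = 987.8 − 937.55 = 50.3 m.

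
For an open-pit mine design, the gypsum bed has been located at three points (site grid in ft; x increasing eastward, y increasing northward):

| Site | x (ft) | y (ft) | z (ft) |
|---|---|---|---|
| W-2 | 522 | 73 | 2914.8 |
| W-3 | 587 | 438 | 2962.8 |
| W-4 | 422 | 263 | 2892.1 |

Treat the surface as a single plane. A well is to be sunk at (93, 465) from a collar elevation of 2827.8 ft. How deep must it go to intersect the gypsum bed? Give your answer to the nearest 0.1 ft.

39.2 ft

Let the plane be z = a·x + b·y + c.
W-3−W-2: 65a + 365b = 48;  W-4−W-2: −100a + 190b = −22.7.
Solving gives a = 0.35631, b = 0.06806.
Then c = 2914.8 − a·522 − b·73 = 2723.84.
At (93, 465): z_contact = 33.14 + 31.65 + 2723.84 = 2788.62 ft.
Depth below ground = 2827.8 − 2788.62 = 39.2 ft.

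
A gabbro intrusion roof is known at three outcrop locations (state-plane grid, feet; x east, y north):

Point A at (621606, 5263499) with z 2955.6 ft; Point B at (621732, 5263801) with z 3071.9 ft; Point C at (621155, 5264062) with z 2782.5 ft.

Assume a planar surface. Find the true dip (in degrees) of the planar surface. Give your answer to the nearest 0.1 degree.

30.4°

Two edge vectors: Point A→Point B = (126, 302, 116.3), Point A→Point C = (-451, 563, -173.1).
Normal n = (Point A→Point B) × (Point A→Point C) = (-117753.1, -30640.7, 207140).
So ∂z/∂x = −n_x/n_z = 0.56847 and ∂z/∂y = −n_y/n_z = 0.14792.
Gradient magnitude |∇z| = √(a² + b²) = √(0.32316 + 0.02188) = 0.58740.
True dip = arctan(0.58740) = 30.4°, dipping toward WSW (azimuth ≈ 255°).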